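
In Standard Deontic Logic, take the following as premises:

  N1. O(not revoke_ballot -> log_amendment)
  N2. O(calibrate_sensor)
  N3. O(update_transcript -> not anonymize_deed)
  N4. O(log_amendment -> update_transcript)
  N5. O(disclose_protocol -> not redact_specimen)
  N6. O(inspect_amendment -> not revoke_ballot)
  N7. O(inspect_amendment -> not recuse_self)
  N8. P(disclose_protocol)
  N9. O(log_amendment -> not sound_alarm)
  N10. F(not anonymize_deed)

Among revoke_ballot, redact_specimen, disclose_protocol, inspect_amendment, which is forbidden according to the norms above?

inspect_amendment

Premise 10 is F(not anonymize_deed), i.e. O(anonymize_deed).
Premise 3 is O(update_transcript -> not anonymize_deed); contrapositively O(anonymize_deed -> not update_transcript). Since O(anonymize_deed) holds, K gives O(not update_transcript).
The contrapositive of premise 4 (O(log_amendment -> update_transcript)) is O(not update_transcript -> not log_amendment), and O(not update_transcript) is already established, so O(not log_amendment).
Premise 1 is O(not revoke_ballot -> log_amendment); contrapositively O(not log_amendment -> revoke_ballot). Since O(not log_amendment) holds, K gives O(revoke_ballot).
Premise 6, O(inspect_amendment -> not revoke_ballot), contraposes to O(revoke_ballot -> not inspect_amendment); with O(revoke_ballot) we get O(not inspect_amendment).
So O(not inspect_amendment) holds, i.e. inspect_amendment is forbidden. None of the other listed options is forbidden under the premises.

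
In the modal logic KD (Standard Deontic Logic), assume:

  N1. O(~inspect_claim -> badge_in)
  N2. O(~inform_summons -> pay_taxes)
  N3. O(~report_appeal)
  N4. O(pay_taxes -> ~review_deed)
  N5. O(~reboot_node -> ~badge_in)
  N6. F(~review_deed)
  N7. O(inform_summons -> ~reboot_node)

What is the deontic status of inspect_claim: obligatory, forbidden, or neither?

F(~review_deed) at premise 6 means O(review_deed).
The contrapositive of premise 4 (O(pay_taxes -> ~review_deed)) is O(review_deed -> ~pay_taxes), and O(review_deed) is already established, so O(~pay_taxes).
Premise 2, O(~inform_summons -> pay_taxes), contraposes to O(~pay_taxes -> inform_summons); with O(~pay_taxes) we get O(inform_summons).
Premise 7 is O(inform_summons -> ~reboot_node); since O(inform_summons), deontic closure gives O(~reboot_node).
From O(~reboot_node) and premise 5, O(~reboot_node -> ~badge_in), we obtain O(~badge_in).
Premise 1, O(~inspect_claim -> badge_in), contraposes to O(~badge_in -> inspect_claim); with O(~badge_in) we get O(inspect_claim).
Premise 3 does not contribute to this derivation.
Hence inspect_claim is obligatory.

Obligatory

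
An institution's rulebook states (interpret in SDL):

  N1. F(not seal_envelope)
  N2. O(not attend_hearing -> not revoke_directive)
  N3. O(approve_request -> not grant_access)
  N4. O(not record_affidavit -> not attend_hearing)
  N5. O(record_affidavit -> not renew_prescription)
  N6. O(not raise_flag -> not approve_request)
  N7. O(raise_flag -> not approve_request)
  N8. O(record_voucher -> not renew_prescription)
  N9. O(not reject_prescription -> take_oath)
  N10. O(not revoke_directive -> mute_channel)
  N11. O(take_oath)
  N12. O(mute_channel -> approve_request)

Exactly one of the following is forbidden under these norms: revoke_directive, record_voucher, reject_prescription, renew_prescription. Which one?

Premises 6 and 7 are O(not raise_flag -> not approve_request) and O(raise_flag -> not approve_request); every ideal world satisfies not raise_flag or raise_flag, so in either case not approve_request holds — hence O(not approve_request).
Premise 12, O(mute_channel -> approve_request), contraposes to O(not approve_request -> not mute_channel); with O(not approve_request) we get O(not mute_channel).
Premise 10 is O(not revoke_directive -> mute_channel); contrapositively O(not mute_channel -> revoke_directive). Since O(not mute_channel) holds, K gives O(revoke_directive).
Premise 2, O(not attend_hearing -> not revoke_directive), contraposes to O(revoke_directive -> attend_hearing); with O(revoke_directive) we get O(attend_hearing).
Premise 4, O(not record_affidavit -> not attend_hearing), contraposes to O(attend_hearing -> record_affidavit); with O(attend_hearing) we get O(record_affidavit).
From O(record_affidavit) and premise 5, O(record_affidavit -> not renew_prescription), we obtain O(not renew_prescription).
So O(not renew_prescription) holds, i.e. renew_prescription is forbidden. None of the other listed options is forbidden under the premises.

renew_prescription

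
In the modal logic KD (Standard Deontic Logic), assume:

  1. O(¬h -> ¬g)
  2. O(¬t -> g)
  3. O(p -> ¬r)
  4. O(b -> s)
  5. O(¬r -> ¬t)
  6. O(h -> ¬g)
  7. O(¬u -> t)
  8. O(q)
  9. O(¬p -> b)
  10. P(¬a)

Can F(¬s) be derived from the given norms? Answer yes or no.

Yes

Premises 1 and 6 are O(¬h -> ¬g) and O(h -> ¬g); every ideal world satisfies ¬h or h, so in either case ¬g holds — hence O(¬g).
Premise 2, O(¬t -> g), contraposes to O(¬g -> t); with O(¬g) we get O(t).
Premise 5, O(¬r -> ¬t), contraposes to O(t -> r); with O(t) we get O(r).
The contrapositive of premise 3 (O(p -> ¬r)) is O(r -> ¬p), and O(r) is already established, so O(¬p).
Applying K to premise 9 (O(¬p -> b)) and O(¬p) yields O(b).
With premise 4, O(b -> s), the K-axiom yields O(s).
Premises 7, 8, 10 do not contribute to this derivation.
So O(s) holds, i.e. F(¬s). The claim follows.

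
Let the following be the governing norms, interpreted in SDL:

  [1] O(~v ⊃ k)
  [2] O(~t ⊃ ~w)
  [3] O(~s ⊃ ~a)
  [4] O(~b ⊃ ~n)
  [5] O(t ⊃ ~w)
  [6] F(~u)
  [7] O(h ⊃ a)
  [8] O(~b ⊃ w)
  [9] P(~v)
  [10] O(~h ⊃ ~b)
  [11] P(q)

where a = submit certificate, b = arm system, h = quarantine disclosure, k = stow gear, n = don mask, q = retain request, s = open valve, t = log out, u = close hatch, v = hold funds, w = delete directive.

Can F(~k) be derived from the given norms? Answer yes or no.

No

Premise 1 is O(~v ⊃ k), but O(~v) is not derivable from the premises (the permission P(~v) asserts only ~O(v), not O(~v)), so it does not yield O(k).
No other premise forces O(k). An ideal world satisfying every premise can still have ~k true, so F(~k) is not derivable.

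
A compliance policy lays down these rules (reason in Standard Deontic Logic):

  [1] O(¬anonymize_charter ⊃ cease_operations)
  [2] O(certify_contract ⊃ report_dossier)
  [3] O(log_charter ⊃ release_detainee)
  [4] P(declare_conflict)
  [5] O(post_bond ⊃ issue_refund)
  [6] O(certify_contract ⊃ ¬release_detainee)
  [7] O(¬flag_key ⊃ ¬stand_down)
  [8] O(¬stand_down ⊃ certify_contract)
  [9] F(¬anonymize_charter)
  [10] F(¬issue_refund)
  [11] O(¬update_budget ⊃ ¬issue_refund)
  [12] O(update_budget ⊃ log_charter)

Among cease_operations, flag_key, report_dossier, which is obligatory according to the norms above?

Premise 10 is F(¬issue_refund), i.e. O(issue_refund).
Premise 11 is O(¬update_budget ⊃ ¬issue_refund); contrapositively O(issue_refund ⊃ update_budget). Since O(issue_refund) holds, K gives O(update_budget).
Applying K to premise 12 (O(update_budget ⊃ log_charter)) and O(update_budget) yields O(log_charter).
With premise 3, O(log_charter ⊃ release_detainee), the K-axiom yields O(release_detainee).
The contrapositive of premise 6 (O(certify_contract ⊃ ¬release_detainee)) is O(release_detainee ⊃ ¬certify_contract), and O(release_detainee) is already established, so O(¬certify_contract).
Premise 8 is O(¬stand_down ⊃ certify_contract); contrapositively O(¬certify_contract ⊃ stand_down). Since O(¬certify_contract) holds, K gives O(stand_down).
Premise 7, O(¬flag_key ⊃ ¬stand_down), contraposes to O(stand_down ⊃ flag_key); with O(stand_down) we get O(flag_key).
So O(flag_key) holds — flag_key is obligatory. None of the other listed options is made obligatory by any chain of premises.

flag_key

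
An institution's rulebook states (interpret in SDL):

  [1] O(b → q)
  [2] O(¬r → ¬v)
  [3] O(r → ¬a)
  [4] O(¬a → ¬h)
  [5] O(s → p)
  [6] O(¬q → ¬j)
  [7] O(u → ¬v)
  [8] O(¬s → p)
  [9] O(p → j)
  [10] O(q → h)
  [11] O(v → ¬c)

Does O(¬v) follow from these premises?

Premises 8 and 5 cover both cases: O(¬s → p) and O(s → p). Since ¬s ∨ s is a tautology, O(p) follows.
With premise 9, O(p → j), the K-axiom yields O(j).
The contrapositive of premise 6 (O(¬q → ¬j)) is O(j → q), and O(j) is already established, so O(q).
Premise 10 is O(q → h); since O(q), deontic closure gives O(h).
The contrapositive of premise 4 (O(¬a → ¬h)) is O(h → a), and O(h) is already established, so O(a).
Premise 3 is O(r → ¬a); contrapositively O(a → ¬r). Since O(a) holds, K gives O(¬r).
Applying K to premise 2 (O(¬r → ¬v)) and O(¬r) yields O(¬v).
Premises 1, 7, 11 do not contribute to this derivation.
So O(¬v) follows.

Yes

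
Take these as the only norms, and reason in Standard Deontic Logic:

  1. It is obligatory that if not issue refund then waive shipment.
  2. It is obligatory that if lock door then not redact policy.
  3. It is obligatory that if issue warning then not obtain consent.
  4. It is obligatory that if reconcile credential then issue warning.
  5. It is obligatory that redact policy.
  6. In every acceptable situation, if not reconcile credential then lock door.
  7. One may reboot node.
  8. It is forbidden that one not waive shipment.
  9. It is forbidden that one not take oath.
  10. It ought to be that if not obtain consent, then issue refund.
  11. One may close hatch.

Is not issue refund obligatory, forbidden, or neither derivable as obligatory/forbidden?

From premise 5 we have O(redact_policy).
Premise 2 is O(lock_door → ¬redact_policy); contrapositively O(redact_policy → ¬lock_door). Since O(redact_policy) holds, K gives O(¬lock_door).
Premise 6 is O(¬reconcile_credential → lock_door); contrapositively O(¬lock_door → reconcile_credential). Since O(¬lock_door) holds, K gives O(reconcile_credential).
Applying K to premise 4 (O(reconcile_credential → issue_warning)) and O(reconcile_credential) yields O(issue_warning).
Applying K to premise 3 (O(issue_warning → ¬obtain_consent)) and O(issue_warning) yields O(¬obtain_consent).
Applying K to premise 10 (O(¬obtain_consent → issue_refund)) and O(¬obtain_consent) yields O(issue_refund).
Premises 1, 7, 8, 9, 11 do not contribute to this derivation.
Thus O(issue_refund), which is F(¬issue_refund): ¬issue_refund is forbidden.

Forbidden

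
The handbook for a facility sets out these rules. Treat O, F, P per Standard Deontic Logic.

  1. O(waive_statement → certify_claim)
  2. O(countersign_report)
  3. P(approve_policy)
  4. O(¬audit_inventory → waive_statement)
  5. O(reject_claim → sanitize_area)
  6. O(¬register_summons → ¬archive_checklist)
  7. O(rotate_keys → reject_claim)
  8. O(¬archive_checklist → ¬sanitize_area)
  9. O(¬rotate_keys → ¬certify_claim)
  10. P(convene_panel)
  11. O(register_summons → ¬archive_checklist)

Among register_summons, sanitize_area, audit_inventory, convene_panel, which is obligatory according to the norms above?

By case analysis on ¬register_summons: premise 6 gives O(¬register_summons → ¬archive_checklist) and premise 11 gives O(register_summons → ¬archive_checklist), so O(¬archive_checklist) either way.
Applying K to premise 8 (O(¬archive_checklist → ¬sanitize_area)) and O(¬archive_checklist) yields O(¬sanitize_area).
The contrapositive of premise 5 (O(reject_claim → sanitize_area)) is O(¬sanitize_area → ¬reject_claim), and O(¬sanitize_area) is already established, so O(¬reject_claim).
Premise 7 is O(rotate_keys → reject_claim); contrapositively O(¬reject_claim → ¬rotate_keys). Since O(¬reject_claim) holds, K gives O(¬rotate_keys).
Premise 9 is O(¬rotate_keys → ¬certify_claim); since O(¬rotate_keys), deontic closure gives O(¬certify_claim).
Premise 1 is O(waive_statement → certify_claim); contrapositively O(¬certify_claim → ¬waive_statement). Since O(¬certify_claim) holds, K gives O(¬waive_statement).
Premise 4, O(¬audit_inventory → waive_statement), contraposes to O(¬waive_statement → audit_inventory); with O(¬waive_statement) we get O(audit_inventory).
So O(audit_inventory) holds — audit_inventory is obligatory. None of the other listed options is made obligatory by any chain of premises.

audit_inventory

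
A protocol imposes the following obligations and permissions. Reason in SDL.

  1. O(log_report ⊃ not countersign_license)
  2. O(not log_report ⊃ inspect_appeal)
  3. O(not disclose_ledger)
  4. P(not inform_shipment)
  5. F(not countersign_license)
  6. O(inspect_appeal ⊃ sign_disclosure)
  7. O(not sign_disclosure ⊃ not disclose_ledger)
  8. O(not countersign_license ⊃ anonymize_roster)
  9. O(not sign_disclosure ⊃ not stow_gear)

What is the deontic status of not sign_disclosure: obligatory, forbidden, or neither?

Forbidden

Premise 5, F(not countersign_license), is equivalent to O(countersign_license).
The contrapositive of premise 1 (O(log_report ⊃ not countersign_license)) is O(countersign_license ⊃ not log_report), and O(countersign_license) is already established, so O(not log_report).
With premise 2, O(not log_report ⊃ inspect_appeal), the K-axiom yields O(inspect_appeal).
Applying K to premise 6 (O(inspect_appeal ⊃ sign_disclosure)) and O(inspect_appeal) yields O(sign_disclosure).
Premises 3, 4, 7, 8, 9 do not contribute to this derivation.
Thus O(sign_disclosure), which is F(not sign_disclosure): not sign_disclosure is forbidden.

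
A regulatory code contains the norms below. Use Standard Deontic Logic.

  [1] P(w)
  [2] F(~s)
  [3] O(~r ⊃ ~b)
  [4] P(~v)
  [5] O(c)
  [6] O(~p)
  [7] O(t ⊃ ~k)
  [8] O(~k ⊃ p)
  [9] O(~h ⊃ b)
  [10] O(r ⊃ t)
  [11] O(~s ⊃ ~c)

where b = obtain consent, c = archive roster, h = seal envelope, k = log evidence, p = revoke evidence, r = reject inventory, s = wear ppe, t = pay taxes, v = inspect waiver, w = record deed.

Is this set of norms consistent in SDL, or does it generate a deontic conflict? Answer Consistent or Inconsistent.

Premise 11 is O(~s ⊃ ~c), but O(~s) is not derivable from the premises, so it does not yield O(~c).
So O(~c) is not derivable, and the apparent clash with O(c) does not arise.
A world satisfying every obligation exists (e.g. b=false, c=true, h=true, k=true, p=false, r=false, s=true, t=false, v=false, w=false); no atom is both obligatory and forbidden, so the set is consistent.

Consistent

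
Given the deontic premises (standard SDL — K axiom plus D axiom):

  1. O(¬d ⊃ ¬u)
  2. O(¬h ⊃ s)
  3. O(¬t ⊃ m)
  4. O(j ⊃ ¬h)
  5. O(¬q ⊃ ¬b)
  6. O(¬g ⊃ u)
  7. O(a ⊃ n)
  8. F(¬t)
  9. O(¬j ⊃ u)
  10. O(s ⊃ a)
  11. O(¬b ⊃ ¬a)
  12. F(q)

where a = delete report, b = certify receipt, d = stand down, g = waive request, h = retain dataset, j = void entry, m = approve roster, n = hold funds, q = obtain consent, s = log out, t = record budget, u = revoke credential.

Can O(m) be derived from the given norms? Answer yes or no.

No

Premise 3 is O(¬t ⊃ m), but O(¬t) is not derivable from the premises, so it does not yield O(m).
No other premise forces O(m). An ideal world satisfying every premise can still have m false, so O(m) is not derivable.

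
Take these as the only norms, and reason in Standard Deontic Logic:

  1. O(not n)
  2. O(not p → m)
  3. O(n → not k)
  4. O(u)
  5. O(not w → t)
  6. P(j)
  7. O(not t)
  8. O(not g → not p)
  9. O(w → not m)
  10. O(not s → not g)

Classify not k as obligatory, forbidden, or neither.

Neither

Premise 3 is O(n → not k), but O(n) is not derivable from the premises, so it does not yield O(not k).
No premise or chain of K-axiom applications forces O(not k), and none forces O(k). So not k is neither obligatory nor forbidden under these norms.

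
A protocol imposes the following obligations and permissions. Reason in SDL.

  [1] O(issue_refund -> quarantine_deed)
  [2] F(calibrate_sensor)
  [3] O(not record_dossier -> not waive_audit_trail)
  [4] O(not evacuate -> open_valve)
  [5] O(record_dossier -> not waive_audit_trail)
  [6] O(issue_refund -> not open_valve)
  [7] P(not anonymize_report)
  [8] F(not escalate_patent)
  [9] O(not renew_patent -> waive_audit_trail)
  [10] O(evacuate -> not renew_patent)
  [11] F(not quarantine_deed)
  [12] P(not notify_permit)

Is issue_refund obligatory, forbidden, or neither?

Premises 5 and 3 cover both cases: O(record_dossier -> not waive_audit_trail) and O(not record_dossier -> not waive_audit_trail). Since record_dossier ∨ not record_dossier is a tautology, O(not waive_audit_trail) follows.
The contrapositive of premise 9 (O(not renew_patent -> waive_audit_trail)) is O(not waive_audit_trail -> renew_patent), and O(not waive_audit_trail) is already established, so O(renew_patent).
The contrapositive of premise 10 (O(evacuate -> not renew_patent)) is O(renew_patent -> not evacuate), and O(renew_patent) is already established, so O(not evacuate).
Applying K to premise 4 (O(not evacuate -> open_valve)) and O(not evacuate) yields O(open_valve).
Premise 6, O(issue_refund -> not open_valve), contraposes to O(open_valve -> not issue_refund); with O(open_valve) we get O(not issue_refund).
Premises 1, 2, 7, 8, 11, 12 do not contribute to this derivation.
Thus O(not issue_refund), which is F(issue_refund): issue_refund is forbidden.

Forbidden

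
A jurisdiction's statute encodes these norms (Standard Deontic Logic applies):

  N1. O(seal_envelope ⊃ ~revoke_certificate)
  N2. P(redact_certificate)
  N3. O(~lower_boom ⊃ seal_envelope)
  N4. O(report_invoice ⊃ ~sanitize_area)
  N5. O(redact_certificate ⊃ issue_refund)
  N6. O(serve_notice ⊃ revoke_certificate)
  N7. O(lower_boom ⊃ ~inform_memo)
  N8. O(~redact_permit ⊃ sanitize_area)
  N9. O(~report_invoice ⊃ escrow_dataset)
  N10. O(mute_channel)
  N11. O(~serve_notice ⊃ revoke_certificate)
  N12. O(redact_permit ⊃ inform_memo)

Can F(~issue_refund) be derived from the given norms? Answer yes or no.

No

Premise 5 is O(redact_certificate ⊃ issue_refund), but O(redact_certificate) is not derivable from the premises (the permission P(redact_certificate) asserts only ~O(~redact_certificate), not O(redact_certificate)), so it does not yield O(issue_refund).
No other premise forces O(issue_refund). An ideal world satisfying every premise can still have ~issue_refund true, so F(~issue_refund) is not derivable.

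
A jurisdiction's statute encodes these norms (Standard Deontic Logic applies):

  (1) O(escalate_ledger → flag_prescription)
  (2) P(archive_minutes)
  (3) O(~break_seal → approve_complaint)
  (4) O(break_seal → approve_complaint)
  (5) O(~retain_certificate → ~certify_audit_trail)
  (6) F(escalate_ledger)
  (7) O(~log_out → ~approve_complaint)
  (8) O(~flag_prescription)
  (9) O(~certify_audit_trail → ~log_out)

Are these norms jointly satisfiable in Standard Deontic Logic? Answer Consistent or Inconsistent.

Premise 1 is O(escalate_ledger → flag_prescription), but O(escalate_ledger) is not derivable from the premises, so it does not yield O(flag_prescription).
So O(flag_prescription) is not derivable, and the apparent clash with O(~flag_prescription) does not arise.
A world satisfying every obligation exists (e.g. approve_complaint=true, archive_minutes=false, break_seal=false, certify_audit_trail=true, escalate_ledger=false, flag_prescription=false, log_out=true, retain_certificate=true); no atom is both obligatory and forbidden, so the set is consistent.

Consistent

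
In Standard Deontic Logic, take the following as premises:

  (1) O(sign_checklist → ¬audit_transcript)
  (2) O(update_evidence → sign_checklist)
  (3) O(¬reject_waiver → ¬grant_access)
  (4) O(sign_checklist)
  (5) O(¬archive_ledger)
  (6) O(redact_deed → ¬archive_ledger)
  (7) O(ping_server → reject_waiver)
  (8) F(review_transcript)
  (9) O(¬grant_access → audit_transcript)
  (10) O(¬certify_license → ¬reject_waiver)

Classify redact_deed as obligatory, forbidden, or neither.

Neither

Premise 6 is O(redact_deed → ¬archive_ledger); even if O(¬archive_ledger) held, inferring O(redact_deed) would be affirming the consequent — invalid.
No premise or chain of K-axiom applications forces O(redact_deed), and none forces O(¬redact_deed). So redact_deed is neither obligatory nor forbidden under these norms.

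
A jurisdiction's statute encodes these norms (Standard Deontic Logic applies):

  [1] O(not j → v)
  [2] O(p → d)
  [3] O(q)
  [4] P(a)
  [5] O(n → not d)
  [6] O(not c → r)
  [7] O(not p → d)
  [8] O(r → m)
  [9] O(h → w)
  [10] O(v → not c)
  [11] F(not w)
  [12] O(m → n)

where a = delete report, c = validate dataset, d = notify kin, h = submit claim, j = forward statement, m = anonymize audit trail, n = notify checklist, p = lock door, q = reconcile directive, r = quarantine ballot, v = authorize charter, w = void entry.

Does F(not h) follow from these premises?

Premise 9 is O(h → w); even if O(w) held, inferring O(h) would be affirming the consequent — invalid.
No other premise forces O(h). An ideal world satisfying every premise can still have not h true, so F(not h) is not derivable.

No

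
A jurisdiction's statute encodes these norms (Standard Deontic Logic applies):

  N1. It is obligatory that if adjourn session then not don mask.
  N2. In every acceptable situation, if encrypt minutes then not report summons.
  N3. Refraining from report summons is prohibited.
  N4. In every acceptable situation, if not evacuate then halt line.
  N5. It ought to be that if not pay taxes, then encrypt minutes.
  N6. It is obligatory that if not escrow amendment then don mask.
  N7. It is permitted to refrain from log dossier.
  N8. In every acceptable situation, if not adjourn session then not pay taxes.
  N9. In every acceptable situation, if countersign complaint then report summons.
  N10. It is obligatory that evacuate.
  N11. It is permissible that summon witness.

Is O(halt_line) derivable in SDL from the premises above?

Premise 4 is O(¬evacuate → halt_line), but O(¬evacuate) is not derivable from the premises, so it does not yield O(halt_line).
No other premise forces O(halt_line). An ideal world satisfying every premise can still have halt_line false, so O(halt_line) is not derivable.

No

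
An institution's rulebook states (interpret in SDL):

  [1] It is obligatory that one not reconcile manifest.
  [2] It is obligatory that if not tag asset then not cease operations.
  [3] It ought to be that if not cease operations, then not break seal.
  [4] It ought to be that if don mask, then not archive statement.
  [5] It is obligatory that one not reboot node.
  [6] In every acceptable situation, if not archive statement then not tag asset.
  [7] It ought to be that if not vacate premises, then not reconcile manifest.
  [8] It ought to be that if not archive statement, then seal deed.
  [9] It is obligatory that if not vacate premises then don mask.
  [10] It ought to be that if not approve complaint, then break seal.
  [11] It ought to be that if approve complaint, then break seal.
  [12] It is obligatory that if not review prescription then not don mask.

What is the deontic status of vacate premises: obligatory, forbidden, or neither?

By case analysis on ¬approve_complaint: premise 10 gives O(¬approve_complaint → break_seal) and premise 11 gives O(approve_complaint → break_seal), so O(break_seal) either way.
The contrapositive of premise 3 (O(¬cease_operations → ¬break_seal)) is O(break_seal → cease_operations), and O(break_seal) is already established, so O(cease_operations).
The contrapositive of premise 2 (O(¬tag_asset → ¬cease_operations)) is O(cease_operations → tag_asset), and O(cease_operations) is already established, so O(tag_asset).
Premise 6 is O(¬archive_statement → ¬tag_asset); contrapositively O(tag_asset → archive_statement). Since O(tag_asset) holds, K gives O(archive_statement).
The contrapositive of premise 4 (O(don_mask → ¬archive_statement)) is O(archive_statement → ¬don_mask), and O(archive_statement) is already established, so O(¬don_mask).
Premise 9, O(¬vacate_premises → don_mask), contraposes to O(¬don_mask → vacate_premises); with O(¬don_mask) we get O(vacate_premises).
Premises 1, 5, 7, 8, 12 do not contribute to this derivation.
Hence vacate_premises is obligatory.

Obligatory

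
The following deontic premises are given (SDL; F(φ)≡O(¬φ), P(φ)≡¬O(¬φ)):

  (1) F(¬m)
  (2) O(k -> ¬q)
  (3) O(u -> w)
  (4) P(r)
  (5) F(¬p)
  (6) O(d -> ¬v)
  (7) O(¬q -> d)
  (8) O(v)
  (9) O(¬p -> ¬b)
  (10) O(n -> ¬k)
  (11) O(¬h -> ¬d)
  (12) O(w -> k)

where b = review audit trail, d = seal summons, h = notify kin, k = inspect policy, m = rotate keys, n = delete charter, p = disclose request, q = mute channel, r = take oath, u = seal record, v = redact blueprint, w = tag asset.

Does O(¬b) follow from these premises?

Premise 9 is O(¬p -> ¬b), but O(¬p) is not derivable from the premises, so it does not yield O(¬b).
No other premise forces O(¬b). An ideal world satisfying every premise can still have ¬b false, so O(¬b) is not derivable.

No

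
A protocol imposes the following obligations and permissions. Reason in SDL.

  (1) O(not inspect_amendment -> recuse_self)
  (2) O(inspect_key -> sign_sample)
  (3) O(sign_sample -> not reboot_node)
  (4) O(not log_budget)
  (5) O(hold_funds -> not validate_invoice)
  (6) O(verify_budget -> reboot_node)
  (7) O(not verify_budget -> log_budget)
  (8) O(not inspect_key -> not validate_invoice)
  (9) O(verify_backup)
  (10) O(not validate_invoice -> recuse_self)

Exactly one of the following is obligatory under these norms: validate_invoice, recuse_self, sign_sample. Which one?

Premise 4 states O(not log_budget) outright.
Premise 7, O(not verify_budget -> log_budget), contraposes to O(not log_budget -> verify_budget); with O(not log_budget) we get O(verify_budget).
With premise 6, O(verify_budget -> reboot_node), the K-axiom yields O(reboot_node).
The contrapositive of premise 3 (O(sign_sample -> not reboot_node)) is O(reboot_node -> not sign_sample), and O(reboot_node) is already established, so O(not sign_sample).
Premise 2 is O(inspect_key -> sign_sample); contrapositively O(not sign_sample -> not inspect_key). Since O(not sign_sample) holds, K gives O(not inspect_key).
Premise 8 is O(not inspect_key -> not validate_invoice); since O(not inspect_key), deontic closure gives O(not validate_invoice).
From O(not validate_invoice) and premise 10, O(not validate_invoice -> recuse_self), we obtain O(recuse_self).
So O(recuse_self) holds — recuse_self is obligatory. None of the other listed options is made obligatory by any chain of premises.

recuse_self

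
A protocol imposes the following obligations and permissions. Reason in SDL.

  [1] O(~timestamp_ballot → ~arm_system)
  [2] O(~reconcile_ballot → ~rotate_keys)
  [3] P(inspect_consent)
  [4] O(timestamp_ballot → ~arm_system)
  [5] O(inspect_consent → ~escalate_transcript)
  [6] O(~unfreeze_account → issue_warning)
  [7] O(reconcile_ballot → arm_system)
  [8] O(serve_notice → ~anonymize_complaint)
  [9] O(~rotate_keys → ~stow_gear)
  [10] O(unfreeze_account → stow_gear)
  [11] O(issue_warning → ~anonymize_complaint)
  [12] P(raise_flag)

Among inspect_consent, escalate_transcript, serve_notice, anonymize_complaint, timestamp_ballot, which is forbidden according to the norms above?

anonymize_complaint

By case analysis on timestamp_ballot: premise 4 gives O(timestamp_ballot → ~arm_system) and premise 1 gives O(~timestamp_ballot → ~arm_system), so O(~arm_system) either way.
Premise 7 is O(reconcile_ballot → arm_system); contrapositively O(~arm_system → ~reconcile_ballot). Since O(~arm_system) holds, K gives O(~reconcile_ballot).
Applying K to premise 2 (O(~reconcile_ballot → ~rotate_keys)) and O(~reconcile_ballot) yields O(~rotate_keys).
Applying K to premise 9 (O(~rotate_keys → ~stow_gear)) and O(~rotate_keys) yields O(~stow_gear).
Premise 10, O(unfreeze_account → stow_gear), contraposes to O(~stow_gear → ~unfreeze_account); with O(~stow_gear) we get O(~unfreeze_account).
From O(~unfreeze_account) and premise 6, O(~unfreeze_account → issue_warning), we obtain O(issue_warning).
Applying K to premise 11 (O(issue_warning → ~anonymize_complaint)) and O(issue_warning) yields O(~anonymize_complaint).
So O(~anonymize_complaint) holds, i.e. anonymize_complaint is forbidden. None of the other listed options is forbidden under the premises.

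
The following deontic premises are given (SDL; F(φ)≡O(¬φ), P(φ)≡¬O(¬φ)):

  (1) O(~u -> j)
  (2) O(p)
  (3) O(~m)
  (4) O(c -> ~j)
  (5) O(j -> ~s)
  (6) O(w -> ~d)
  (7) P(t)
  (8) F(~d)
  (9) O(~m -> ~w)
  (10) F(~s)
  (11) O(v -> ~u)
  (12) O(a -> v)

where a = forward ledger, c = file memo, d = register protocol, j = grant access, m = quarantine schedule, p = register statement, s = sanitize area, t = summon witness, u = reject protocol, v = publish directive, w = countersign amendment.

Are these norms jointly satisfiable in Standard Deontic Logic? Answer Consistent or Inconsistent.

Consistent

Premise 6 is O(w -> ~d), but O(w) is not derivable from the premises, so it does not yield O(~d).
So O(~d) is not derivable, and the apparent clash with O(d) does not arise.
A world satisfying every obligation exists (e.g. a=false, c=false, d=true, j=false, m=false, p=true, s=true, t=false, u=true, v=false, w=false); no atom is both obligatory and forbidden, so the set is consistent.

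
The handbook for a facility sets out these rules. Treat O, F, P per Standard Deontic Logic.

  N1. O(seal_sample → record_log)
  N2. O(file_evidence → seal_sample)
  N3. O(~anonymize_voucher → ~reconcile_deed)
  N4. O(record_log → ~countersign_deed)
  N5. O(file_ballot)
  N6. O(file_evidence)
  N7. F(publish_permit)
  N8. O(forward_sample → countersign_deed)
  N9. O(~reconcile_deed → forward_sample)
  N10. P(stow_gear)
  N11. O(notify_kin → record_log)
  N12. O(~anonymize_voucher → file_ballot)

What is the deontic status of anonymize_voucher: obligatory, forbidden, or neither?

From premise 6 we have O(file_evidence).
With premise 2, O(file_evidence → seal_sample), the K-axiom yields O(seal_sample).
Applying K to premise 1 (O(seal_sample → record_log)) and O(seal_sample) yields O(record_log).
Premise 4 is O(record_log → ~countersign_deed); since O(record_log), deontic closure gives O(~countersign_deed).
The contrapositive of premise 8 (O(forward_sample → countersign_deed)) is O(~countersign_deed → ~forward_sample), and O(~countersign_deed) is already established, so O(~forward_sample).
The contrapositive of premise 9 (O(~reconcile_deed → forward_sample)) is O(~forward_sample → reconcile_deed), and O(~forward_sample) is already established, so O(reconcile_deed).
Premise 3, O(~anonymize_voucher → ~reconcile_deed), contraposes to O(reconcile_deed → anonymize_voucher); with O(reconcile_deed) we get O(anonymize_voucher).
Premises 5, 7, 10, 11, 12 do not contribute to this derivation.
Hence anonymize_voucher is obligatory.

Obligatory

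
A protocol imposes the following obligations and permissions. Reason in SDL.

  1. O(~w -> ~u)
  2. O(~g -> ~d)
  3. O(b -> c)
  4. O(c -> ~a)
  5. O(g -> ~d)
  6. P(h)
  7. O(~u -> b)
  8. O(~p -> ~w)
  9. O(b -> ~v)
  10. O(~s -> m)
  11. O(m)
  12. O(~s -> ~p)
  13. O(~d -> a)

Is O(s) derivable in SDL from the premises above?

Premises 2 and 5 cover both cases: O(~g -> ~d) and O(g -> ~d). Since ~g ∨ g is a tautology, O(~d) follows.
With premise 13, O(~d -> a), the K-axiom yields O(a).
Premise 4, O(c -> ~a), contraposes to O(a -> ~c); with O(a) we get O(~c).
The contrapositive of premise 3 (O(b -> c)) is O(~c -> ~b), and O(~c) is already established, so O(~b).
Premise 7 is O(~u -> b); contrapositively O(~b -> u). Since O(~b) holds, K gives O(u).
The contrapositive of premise 1 (O(~w -> ~u)) is O(u -> w), and O(u) is already established, so O(w).
The contrapositive of premise 8 (O(~p -> ~w)) is O(w -> p), and O(w) is already established, so O(p).
Premise 12 is O(~s -> ~p); contrapositively O(p -> s). Since O(p) holds, K gives O(s).
Premises 6, 9, 10, 11 do not contribute to this derivation.
So O(s) follows.

Yes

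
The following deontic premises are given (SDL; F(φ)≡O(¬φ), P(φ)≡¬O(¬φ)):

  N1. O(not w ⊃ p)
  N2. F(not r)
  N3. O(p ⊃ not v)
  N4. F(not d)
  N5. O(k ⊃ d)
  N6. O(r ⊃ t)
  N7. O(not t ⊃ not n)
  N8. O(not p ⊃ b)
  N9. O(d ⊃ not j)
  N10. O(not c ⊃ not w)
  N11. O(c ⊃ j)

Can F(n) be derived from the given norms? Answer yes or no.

No

Premise 7 is O(not t ⊃ not n), but O(not t) is not derivable from the premises, so it does not yield O(not n).
No other premise forces O(not n). An ideal world satisfying every premise can still have n true, so F(n) is not derivable.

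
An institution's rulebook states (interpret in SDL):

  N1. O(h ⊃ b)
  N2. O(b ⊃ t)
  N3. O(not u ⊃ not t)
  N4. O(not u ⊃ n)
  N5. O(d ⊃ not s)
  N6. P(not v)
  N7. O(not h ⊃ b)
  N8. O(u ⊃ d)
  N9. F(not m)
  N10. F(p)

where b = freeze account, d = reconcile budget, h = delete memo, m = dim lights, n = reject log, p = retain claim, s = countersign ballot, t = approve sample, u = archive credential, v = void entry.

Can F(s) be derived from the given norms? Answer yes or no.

Yes

By case analysis on h: premise 1 gives O(h ⊃ b) and premise 7 gives O(not h ⊃ b), so O(b) either way.
Applying K to premise 2 (O(b ⊃ t)) and O(b) yields O(t).
The contrapositive of premise 3 (O(not u ⊃ not t)) is O(t ⊃ u), and O(t) is already established, so O(u).
Premise 8 is O(u ⊃ d); since O(u), deontic closure gives O(d).
Applying K to premise 5 (O(d ⊃ not s)) and O(d) yields O(not s).
Premises 4, 6, 9, 10 do not contribute to this derivation.
So O(not s) holds, i.e. F(s). The claim follows.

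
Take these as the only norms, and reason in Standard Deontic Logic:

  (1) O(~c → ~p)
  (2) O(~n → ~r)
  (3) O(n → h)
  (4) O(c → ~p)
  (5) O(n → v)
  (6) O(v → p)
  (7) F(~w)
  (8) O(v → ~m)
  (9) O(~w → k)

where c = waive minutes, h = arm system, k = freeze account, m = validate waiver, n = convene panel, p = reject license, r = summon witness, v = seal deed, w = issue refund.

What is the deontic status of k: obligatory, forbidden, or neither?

Neither

Premise 9 is O(~w → k), but O(~w) is not derivable from the premises, so it does not yield O(k).
No premise or chain of K-axiom applications forces O(k), and none forces O(~k). So k is neither obligatory nor forbidden under these norms.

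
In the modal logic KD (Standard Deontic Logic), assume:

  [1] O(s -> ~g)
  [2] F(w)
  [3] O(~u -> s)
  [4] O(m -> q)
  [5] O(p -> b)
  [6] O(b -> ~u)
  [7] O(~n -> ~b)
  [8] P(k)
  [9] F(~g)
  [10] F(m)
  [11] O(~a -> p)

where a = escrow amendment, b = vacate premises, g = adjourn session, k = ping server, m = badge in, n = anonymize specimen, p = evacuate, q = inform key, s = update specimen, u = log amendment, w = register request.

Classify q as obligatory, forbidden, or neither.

Premise 4 is O(m -> q), but O(m) is not derivable from the premises, so it does not yield O(q).
No premise or chain of K-axiom applications forces O(q), and none forces O(~q). So q is neither obligatory nor forbidden under these norms.

Neither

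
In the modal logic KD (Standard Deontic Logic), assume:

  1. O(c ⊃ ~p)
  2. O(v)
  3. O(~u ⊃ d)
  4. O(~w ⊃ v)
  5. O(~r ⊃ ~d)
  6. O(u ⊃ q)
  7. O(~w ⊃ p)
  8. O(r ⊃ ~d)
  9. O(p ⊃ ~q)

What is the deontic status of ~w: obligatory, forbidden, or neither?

Forbidden

Premises 8 and 5 cover both cases: O(r ⊃ ~d) and O(~r ⊃ ~d). Since r ∨ ~r is a tautology, O(~d) follows.
Premise 3, O(~u ⊃ d), contraposes to O(~d ⊃ u); with O(~d) we get O(u).
Applying K to premise 6 (O(u ⊃ q)) and O(u) yields O(q).
Premise 9 is O(p ⊃ ~q); contrapositively O(q ⊃ ~p). Since O(q) holds, K gives O(~p).
Premise 7, O(~w ⊃ p), contraposes to O(~p ⊃ w); with O(~p) we get O(w).
Premises 1, 2, 4 do not contribute to this derivation.
Thus O(w), which is F(~w): ~w is forbidden.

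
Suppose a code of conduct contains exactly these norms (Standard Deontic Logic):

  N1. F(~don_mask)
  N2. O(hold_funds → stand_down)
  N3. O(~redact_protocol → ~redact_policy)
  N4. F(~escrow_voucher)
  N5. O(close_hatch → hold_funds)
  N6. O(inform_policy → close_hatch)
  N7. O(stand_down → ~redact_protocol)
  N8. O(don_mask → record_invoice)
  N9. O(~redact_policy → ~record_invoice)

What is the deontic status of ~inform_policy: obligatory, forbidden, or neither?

Obligatory

Premise 1, F(~don_mask), is equivalent to O(don_mask).
Applying K to premise 8 (O(don_mask → record_invoice)) and O(don_mask) yields O(record_invoice).
Premise 9 is O(~redact_policy → ~record_invoice); contrapositively O(record_invoice → redact_policy). Since O(record_invoice) holds, K gives O(redact_policy).
Premise 3, O(~redact_protocol → ~redact_policy), contraposes to O(redact_policy → redact_protocol); with O(redact_policy) we get O(redact_protocol).
The contrapositive of premise 7 (O(stand_down → ~redact_protocol)) is O(redact_protocol → ~stand_down), and O(redact_protocol) is already established, so O(~stand_down).
Premise 2 is O(hold_funds → stand_down); contrapositively O(~stand_down → ~hold_funds). Since O(~stand_down) holds, K gives O(~hold_funds).
Premise 5, O(close_hatch → hold_funds), contraposes to O(~hold_funds → ~close_hatch); with O(~hold_funds) we get O(~close_hatch).
The contrapositive of premise 6 (O(inform_policy → close_hatch)) is O(~close_hatch → ~inform_policy), and O(~close_hatch) is already established, so O(~inform_policy).
Premise 4 does not contribute to this derivation.
Hence ~inform_policy is obligatory.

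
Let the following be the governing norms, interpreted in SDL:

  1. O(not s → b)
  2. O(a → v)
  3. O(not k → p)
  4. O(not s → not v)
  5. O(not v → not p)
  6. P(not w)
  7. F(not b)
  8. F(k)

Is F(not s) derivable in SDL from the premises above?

Premise 8 is F(k), i.e. O(not k).
Applying K to premise 3 (O(not k → p)) and O(not k) yields O(p).
Premise 5, O(not v → not p), contraposes to O(p → v); with O(p) we get O(v).
The contrapositive of premise 4 (O(not s → not v)) is O(v → s), and O(v) is already established, so O(s).
Premises 1, 2, 6, 7 do not contribute to this derivation.
So O(s) holds, i.e. F(not s). The claim follows.

Yes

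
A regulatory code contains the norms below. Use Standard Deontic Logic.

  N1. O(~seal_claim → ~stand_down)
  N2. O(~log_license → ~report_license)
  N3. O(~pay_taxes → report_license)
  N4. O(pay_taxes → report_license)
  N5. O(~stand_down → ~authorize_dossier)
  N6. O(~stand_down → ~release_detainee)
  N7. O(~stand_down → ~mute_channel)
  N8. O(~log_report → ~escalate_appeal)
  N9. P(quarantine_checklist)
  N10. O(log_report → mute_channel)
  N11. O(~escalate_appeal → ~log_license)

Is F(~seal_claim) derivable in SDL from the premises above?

Premises 4 and 3 cover both cases: O(pay_taxes → report_license) and O(~pay_taxes → report_license). Since pay_taxes ∨ ~pay_taxes is a tautology, O(report_license) follows.
Premise 2, O(~log_license → ~report_license), contraposes to O(report_license → log_license); with O(report_license) we get O(log_license).
The contrapositive of premise 11 (O(~escalate_appeal → ~log_license)) is O(log_license → escalate_appeal), and O(log_license) is already established, so O(escalate_appeal).
The contrapositive of premise 8 (O(~log_report → ~escalate_appeal)) is O(escalate_appeal → log_report), and O(escalate_appeal) is already established, so O(log_report).
With premise 10, O(log_report → mute_channel), the K-axiom yields O(mute_channel).
Premise 7 is O(~stand_down → ~mute_channel); contrapositively O(mute_channel → stand_down). Since O(mute_channel) holds, K gives O(stand_down).
The contrapositive of premise 1 (O(~seal_claim → ~stand_down)) is O(stand_down → seal_claim), and O(stand_down) is already established, so O(seal_claim).
Premises 5, 6, 9 do not contribute to this derivation.
So O(seal_claim) holds, i.e. F(~seal_claim). The claim follows.

Yes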